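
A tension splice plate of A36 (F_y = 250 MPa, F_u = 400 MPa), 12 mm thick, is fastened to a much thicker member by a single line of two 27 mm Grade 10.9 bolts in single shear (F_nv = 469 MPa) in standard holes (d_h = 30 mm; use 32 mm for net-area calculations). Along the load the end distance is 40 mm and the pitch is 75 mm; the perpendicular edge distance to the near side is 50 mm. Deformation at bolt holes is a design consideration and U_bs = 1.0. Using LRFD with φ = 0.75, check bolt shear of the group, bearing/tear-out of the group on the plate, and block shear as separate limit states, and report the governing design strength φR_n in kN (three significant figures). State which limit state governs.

267 kN (block shear governs)

Bolt shear: A_b = π·27²/4 = 572.6 mm²; R_n = 469 × 572.6 × 2 × 1 / 1000 = 537.1 kN → 0.75 × 537.1 = 403 kN.
Bearing: edge l_c = 25, r_n = 144 kN; interior l_c = 45, r_n = 259.2 kN; R_n = 144 + 1·259.2 = 403.2 kN → 302 kN.
Block shear: A_gv = 1380, A_nv = 804, A_nt = 408 mm²; R_n = min(0.6F_uA_nv, 0.6F_yA_gv) + U_bs·F_u·A_nt = 356.2 kN → 267 kN.
Block shear governs: 267 kN.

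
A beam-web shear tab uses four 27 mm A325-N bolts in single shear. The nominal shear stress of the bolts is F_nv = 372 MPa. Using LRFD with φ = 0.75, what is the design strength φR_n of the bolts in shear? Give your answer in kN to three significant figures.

A_b = π × 27² / 4 = 572.6 mm².
R_n = F_nv · A_b · n · n_s = 372 × 572.6 × 4 × 1 / 1000 = 852 kN.
Design strength φR_n = 0.75 × 852 = 639 kN.

639 kN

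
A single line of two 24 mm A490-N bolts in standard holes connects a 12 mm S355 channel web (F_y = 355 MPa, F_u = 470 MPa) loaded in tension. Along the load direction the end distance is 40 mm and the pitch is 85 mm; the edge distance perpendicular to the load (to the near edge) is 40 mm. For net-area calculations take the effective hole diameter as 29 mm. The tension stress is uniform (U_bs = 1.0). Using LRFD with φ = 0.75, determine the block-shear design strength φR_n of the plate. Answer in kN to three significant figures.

Shear plane L_v = 40 + 1·85 = 125 mm; A_gv = 125 × 12 = 1500 mm².
A_nv = (125 − 1.5·29) × 12 = 978 mm².
A_nt = (40 − 0.5·29) × 12 = 306 mm².
0.6 F_u A_nv = 275.8 kN; 0.6 F_y A_gv = 319.5 kN → shear rupture governs the shear term.
R_n = 275.8 + 1.0 × 470 × 306 / 1000 = 419.6 kN.
Design strength φR_n = 0.75 × 419.6 = 315 kN.

315 kN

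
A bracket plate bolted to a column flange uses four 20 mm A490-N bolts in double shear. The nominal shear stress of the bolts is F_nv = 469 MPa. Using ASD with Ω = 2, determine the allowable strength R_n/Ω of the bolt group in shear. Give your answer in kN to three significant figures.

589 kN

A_b = π × 20² / 4 = 314.2 mm².
R_n = F_nv · A_b · n · n_s = 469 × 314.2 × 4 × 2 / 1000 = 1179 kN.
Allowable strength R_n/Ω = 1179 / 2 = 589 kN.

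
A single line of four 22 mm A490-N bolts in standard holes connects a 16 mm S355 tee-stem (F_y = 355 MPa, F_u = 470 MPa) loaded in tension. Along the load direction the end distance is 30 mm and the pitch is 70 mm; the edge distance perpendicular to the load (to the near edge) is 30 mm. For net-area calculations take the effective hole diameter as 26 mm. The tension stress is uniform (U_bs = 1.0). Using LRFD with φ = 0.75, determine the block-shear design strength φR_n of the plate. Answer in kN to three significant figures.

600 kN

Shear plane L_v = 30 + 3·70 = 240 mm; A_gv = 240 × 16 = 3840 mm².
A_nv = (240 − 3.5·26) × 16 = 2384 mm².
A_nt = (30 − 0.5·26) × 16 = 272 mm².
0.6 F_u A_nv = 672.3 kN; 0.6 F_y A_gv = 817.9 kN → shear rupture governs the shear term.
R_n = 672.3 + 1.0 × 470 × 272 / 1000 = 800.1 kN.
Design strength φR_n = 0.75 × 800.1 = 600 kN.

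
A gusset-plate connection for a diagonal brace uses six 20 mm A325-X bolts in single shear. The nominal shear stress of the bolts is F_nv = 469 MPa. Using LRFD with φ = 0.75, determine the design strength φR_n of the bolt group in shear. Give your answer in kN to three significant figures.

A_b = π × 20² / 4 = 314.2 mm².
R_n = F_nv · A_b · n · n_s = 469 × 314.2 × 6 × 1 / 1000 = 884 kN.
Design strength φR_n = 0.75 × 884 = 663 kN.

663 kN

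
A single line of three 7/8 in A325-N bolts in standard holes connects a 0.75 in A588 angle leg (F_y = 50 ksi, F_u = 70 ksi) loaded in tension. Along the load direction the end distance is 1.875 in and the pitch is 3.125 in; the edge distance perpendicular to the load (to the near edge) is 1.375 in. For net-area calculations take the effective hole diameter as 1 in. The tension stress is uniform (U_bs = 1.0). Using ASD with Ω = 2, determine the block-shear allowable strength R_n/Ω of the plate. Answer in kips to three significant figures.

112 kips

Shear plane L_v = 1.875 + 2·3.125 = 8.125 in; A_gv = 8.125 × 0.75 = 6.094 in².
A_nv = (8.125 − 2.5·1) × 0.75 = 4.219 in².
A_nt = (1.375 − 0.5·1) × 0.75 = 0.6562 in².
0.6 F_u A_nv = 177.2 kips; 0.6 F_y A_gv = 182.8 kips → shear rupture governs the shear term.
R_n = 177.2 + 1.0 × 70 × 0.6562 = 223.1 kips.
Allowable strength R_n/Ω = 223.1 / 2 = 112 kips.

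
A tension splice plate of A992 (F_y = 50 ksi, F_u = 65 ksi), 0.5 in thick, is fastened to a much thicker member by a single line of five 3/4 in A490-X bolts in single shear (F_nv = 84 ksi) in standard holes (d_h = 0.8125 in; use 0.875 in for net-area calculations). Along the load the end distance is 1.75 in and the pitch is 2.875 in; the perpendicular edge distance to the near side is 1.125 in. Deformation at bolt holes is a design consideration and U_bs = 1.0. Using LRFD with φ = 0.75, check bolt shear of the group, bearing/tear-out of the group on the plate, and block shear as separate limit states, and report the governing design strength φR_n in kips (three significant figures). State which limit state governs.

139 kips (bolt shear governs)

Bolt shear: A_b = π·0.75²/4 = 0.4418 in²; R_n = 84 × 0.4418 × 5 × 1 = 185.6 kips → 0.75 × 185.6 = 139 kips.
Bearing: edge l_c = 1.344, r_n = 52.41 kips; interior l_c = 2.062, r_n = 58.5 kips; R_n = 52.41 + 4·58.5 = 286.4 kips → 215 kips.
Block shear: A_gv = 6.625, A_nv = 4.656, A_nt = 0.3438 in²; R_n = min(0.6F_uA_nv, 0.6F_yA_gv) + U_bs·F_u·A_nt = 203.9 kips → 153 kips.
Bolt shear governs: 139 kips.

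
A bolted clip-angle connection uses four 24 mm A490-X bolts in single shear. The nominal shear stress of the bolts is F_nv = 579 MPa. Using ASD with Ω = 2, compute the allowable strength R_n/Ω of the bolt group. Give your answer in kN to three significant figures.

A_b = π × 24² / 4 = 452.4 mm².
R_n = F_nv · A_b · n · n_s = 579 × 452.4 × 4 × 1 / 1000 = 1048 kN.
Allowable strength R_n/Ω = 1048 / 2 = 524 kN.

524 kN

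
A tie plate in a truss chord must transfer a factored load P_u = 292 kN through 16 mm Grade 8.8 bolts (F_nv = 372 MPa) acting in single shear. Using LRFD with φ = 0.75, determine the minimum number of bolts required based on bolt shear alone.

A_b = π·16²/4 = 201.1 mm².
Per-bolt design strength φR_n = 0.75 × 372 × 201.1 × 1 / 1000 = 56.1 kN.
n ≥ 292 / 56.1 = 5.205 → use 6 bolts.

6 bolts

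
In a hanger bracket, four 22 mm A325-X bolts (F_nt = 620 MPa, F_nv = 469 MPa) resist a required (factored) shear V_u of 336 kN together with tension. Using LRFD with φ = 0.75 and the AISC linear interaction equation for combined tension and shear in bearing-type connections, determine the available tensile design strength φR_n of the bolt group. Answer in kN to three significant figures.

475 kN

A_b = π·22²/4 = 380.1 mm²; f_rv = 336 × 1000 / (4 × 380.1) = 221 MPa.
F'_nt = 1.3 F_nt − (F_nt / φF_nv) f_rv = 1.3·620 − (620/(0.75·469))·221 = 416.5 MPa, capped at F_nt → F'_nt = 416.5 MPa.
R_n = F'_nt · A_b · n = 416.5 × 380.1 × 4 / 1000 = 633.3 kN.
Design strength φR_n = 0.75 × 633.3 = 475 kN.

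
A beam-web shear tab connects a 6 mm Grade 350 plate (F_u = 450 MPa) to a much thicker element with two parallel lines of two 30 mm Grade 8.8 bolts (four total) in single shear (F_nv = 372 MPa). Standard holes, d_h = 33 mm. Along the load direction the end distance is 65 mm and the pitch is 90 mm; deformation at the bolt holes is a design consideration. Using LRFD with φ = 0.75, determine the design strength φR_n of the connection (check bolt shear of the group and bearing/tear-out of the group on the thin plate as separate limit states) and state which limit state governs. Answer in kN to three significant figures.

513 kN (bearing governs)

Bolt shear: A_b = π·30²/4 = 706.9 mm²; R_n = 372 × 706.9 × 4 × 1 / 1000 = 1052 kN → 0.75 × 1052 = 789 kN.
Bearing (1.2 l_c t F_u ≤ 2.4 d t F_u): upper limit = 2.4·30·6·450 / 1000 = 194.4 kN.
  Edge l_c = 65 − 33/2 = 48.5 → r_n = 157.1 kN; interior l_c = 90 − 33 = 57 → r_n = 184.7 kN.
  R_n,bearing = 2·157.1 + 2·184.7 = 683.6 kN → 0.75 × 683.6 = 513 kN.
Bearing governs: 513 kN.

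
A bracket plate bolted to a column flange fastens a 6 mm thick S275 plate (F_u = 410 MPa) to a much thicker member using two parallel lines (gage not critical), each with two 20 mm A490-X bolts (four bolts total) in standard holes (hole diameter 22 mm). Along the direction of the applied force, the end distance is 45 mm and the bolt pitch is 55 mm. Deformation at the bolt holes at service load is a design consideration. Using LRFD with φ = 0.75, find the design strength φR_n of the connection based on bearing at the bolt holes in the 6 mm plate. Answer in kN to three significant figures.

Per bolt r_n = 1.2 l_c t F_u ≤ 2.4 d t F_u; upper limit = 2.4 × 20 × 6 × 410 / 1000 = 118.1 kN.
Edge bolt: l_c = 45 − 22/2 = 34 mm → 1.2 × 34 × 6 × 410 / 1000 = 100.4 → r_n = 100.4 kN.
Interior bolts: l_c = 55 − 22 = 33 mm → 1.2 × 33 × 6 × 410 / 1000 = 97.42 → r_n = 97.42 kN.
R_n = 2 × 100.4 + 2 × 97.42 = 395.6 kN.
Design strength φR_n = 0.75 × 395.6 = 297 kN.

297 kN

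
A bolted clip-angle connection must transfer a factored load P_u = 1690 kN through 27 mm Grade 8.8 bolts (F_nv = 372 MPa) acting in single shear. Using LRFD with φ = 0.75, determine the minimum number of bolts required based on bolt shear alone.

11 bolts

A_b = π·27²/4 = 572.6 mm².
Per-bolt design strength φR_n = 0.75 × 372 × 572.6 × 1 / 1000 = 159.7 kN.
n ≥ 1690 / 159.7 = 10.58 → use 11 bolts.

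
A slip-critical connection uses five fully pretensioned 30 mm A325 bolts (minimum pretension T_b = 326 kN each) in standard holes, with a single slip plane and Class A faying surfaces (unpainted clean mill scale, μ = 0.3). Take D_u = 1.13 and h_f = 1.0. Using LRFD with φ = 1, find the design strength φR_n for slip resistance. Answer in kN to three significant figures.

553 kN

R_n = μ · D_u · h_f · T_b · n_s · n_b = 0.3 × 1.13 × 1.0 × 326 × 1 × 5 = 552.6 kN.
Design strength φR_n = 1 × 552.6 = 553 kN.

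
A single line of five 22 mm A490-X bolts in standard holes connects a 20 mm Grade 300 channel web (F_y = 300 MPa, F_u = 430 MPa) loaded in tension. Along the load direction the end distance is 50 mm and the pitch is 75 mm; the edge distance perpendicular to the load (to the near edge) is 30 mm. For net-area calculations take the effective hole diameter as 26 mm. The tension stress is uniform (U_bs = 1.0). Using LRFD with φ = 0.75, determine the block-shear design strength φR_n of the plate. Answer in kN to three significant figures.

1010 kN

Shear plane L_v = 50 + 4·75 = 350 mm; A_gv = 350 × 20 = 7000 mm².
A_nv = (350 − 4.5·26) × 20 = 4660 mm².
A_nt = (30 − 0.5·26) × 20 = 340 mm².
0.6 F_u A_nv = 1202 kN; 0.6 F_y A_gv = 1260 kN → shear rupture governs the shear term.
R_n = 1202 + 1.0 × 430 × 340 / 1000 = 1348 kN.
Design strength φR_n = 0.75 × 1348 = 1010 kN.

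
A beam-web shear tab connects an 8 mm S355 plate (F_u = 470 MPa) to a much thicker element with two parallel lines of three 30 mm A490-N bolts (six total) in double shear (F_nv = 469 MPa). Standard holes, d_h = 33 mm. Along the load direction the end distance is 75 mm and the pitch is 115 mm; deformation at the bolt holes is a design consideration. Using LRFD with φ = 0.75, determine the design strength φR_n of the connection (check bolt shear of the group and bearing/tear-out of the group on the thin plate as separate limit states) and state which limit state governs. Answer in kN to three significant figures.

1210 kN (bearing governs)

Bolt shear: A_b = π·30²/4 = 706.9 mm²; R_n = 469 × 706.9 × 6 × 2 / 1000 = 3978 kN → 0.75 × 3978 = 2980 kN.
Bearing (1.2 l_c t F_u ≤ 2.4 d t F_u): upper limit = 2.4·30·8·470 / 1000 = 270.7 kN.
  Edge l_c = 75 − 33/2 = 58.5 → r_n = 264 kN; interior l_c = 115 − 33 = 82 → r_n = 270.7 kN.
  R_n,bearing = 2·264 + 4·270.7 = 1611 kN → 0.75 × 1611 = 1210 kN.
Bearing governs: 1210 kN.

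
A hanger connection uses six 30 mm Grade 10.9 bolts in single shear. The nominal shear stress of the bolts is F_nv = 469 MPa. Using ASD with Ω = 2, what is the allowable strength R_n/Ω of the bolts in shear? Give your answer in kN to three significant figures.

A_b = π × 30² / 4 = 706.9 mm².
R_n = F_nv · A_b · n · n_s = 469 × 706.9 × 6 × 1 / 1000 = 1989 kN.
Allowable strength R_n/Ω = 1989 / 2 = 995 kN.

995 kN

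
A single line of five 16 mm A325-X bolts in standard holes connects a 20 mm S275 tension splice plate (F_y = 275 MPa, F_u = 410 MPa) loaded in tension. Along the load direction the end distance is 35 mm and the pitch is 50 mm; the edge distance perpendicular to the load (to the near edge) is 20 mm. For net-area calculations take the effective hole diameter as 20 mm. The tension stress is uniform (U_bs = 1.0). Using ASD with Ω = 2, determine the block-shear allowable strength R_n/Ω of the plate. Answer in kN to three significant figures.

Shear plane L_v = 35 + 4·50 = 235 mm; A_gv = 235 × 20 = 4700 mm².
A_nv = (235 − 4.5·20) × 20 = 2900 mm².
A_nt = (20 − 0.5·20) × 20 = 200 mm².
0.6 F_u A_nv = 713.4 kN; 0.6 F_y A_gv = 775.5 kN → shear rupture governs the shear term.
R_n = 713.4 + 1.0 × 410 × 200 / 1000 = 795.4 kN.
Allowable strength R_n/Ω = 795.4 / 2 = 398 kN.

398 kN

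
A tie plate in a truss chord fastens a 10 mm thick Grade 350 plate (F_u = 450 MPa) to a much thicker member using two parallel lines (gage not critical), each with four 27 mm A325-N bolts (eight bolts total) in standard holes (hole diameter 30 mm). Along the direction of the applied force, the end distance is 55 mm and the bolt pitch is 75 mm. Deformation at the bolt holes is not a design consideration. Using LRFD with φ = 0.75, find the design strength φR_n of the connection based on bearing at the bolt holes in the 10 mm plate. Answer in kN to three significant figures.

Per bolt r_n = 1.5 l_c t F_u ≤ 3.0 d t F_u; upper limit = 3.0 × 27 × 10 × 450 / 1000 = 364.5 kN.
Edge bolt: l_c = 55 − 30/2 = 40 mm → 1.5 × 40 × 10 × 450 / 1000 = 270 → r_n = 270 kN.
Interior bolts: l_c = 75 − 30 = 45 mm → 1.5 × 45 × 10 × 450 / 1000 = 303.8 → r_n = 303.8 kN.
R_n = 2 × 270 + 6 × 303.8 = 2362 kN.
Design strength φR_n = 0.75 × 2362 = 1770 kN.

1770 kN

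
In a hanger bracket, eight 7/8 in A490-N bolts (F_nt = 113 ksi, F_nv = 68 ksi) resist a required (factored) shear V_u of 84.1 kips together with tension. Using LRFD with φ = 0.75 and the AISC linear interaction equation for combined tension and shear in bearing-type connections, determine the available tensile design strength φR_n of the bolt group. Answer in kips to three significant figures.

A_b = π·0.875²/4 = 0.6013 in²; f_rv = 84.1 / (8 × 0.6013) = 17.48 ksi.
F'_nt = 1.3 F_nt − (F_nt / φF_nv) f_rv = 1.3·113 − (113/(0.75·68))·17.48 = 108.2 ksi, capped at F_nt → F'_nt = 108.2 ksi.
R_n = F'_nt · A_b · n = 108.2 × 0.6013 × 8 = 520.3 kips.
Design strength φR_n = 0.75 × 520.3 = 390 kips.

390 kips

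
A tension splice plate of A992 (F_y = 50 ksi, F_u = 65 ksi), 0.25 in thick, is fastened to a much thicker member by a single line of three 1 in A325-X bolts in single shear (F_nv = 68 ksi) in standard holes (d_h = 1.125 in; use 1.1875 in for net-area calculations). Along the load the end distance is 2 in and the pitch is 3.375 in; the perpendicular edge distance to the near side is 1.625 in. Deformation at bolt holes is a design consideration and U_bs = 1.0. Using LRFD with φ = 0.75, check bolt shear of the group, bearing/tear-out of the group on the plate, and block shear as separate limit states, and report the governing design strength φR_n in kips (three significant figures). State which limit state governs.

54.8 kips (block shear governs)

Bolt shear: A_b = π·1²/4 = 0.7854 in²; R_n = 68 × 0.7854 × 3 × 1 = 160.2 kips → 0.75 × 160.2 = 120 kips.
Bearing: edge l_c = 1.438, r_n = 28.03 kips; interior l_c = 2.25, r_n = 39 kips; R_n = 28.03 + 2·39 = 106 kips → 79.5 kips.
Block shear: A_gv = 2.188, A_nv = 1.445, A_nt = 0.2578 in²; R_n = min(0.6F_uA_nv, 0.6F_yA_gv) + U_bs·F_u·A_nt = 73.12 kips → 54.8 kips.
Block shear governs: 54.8 kips.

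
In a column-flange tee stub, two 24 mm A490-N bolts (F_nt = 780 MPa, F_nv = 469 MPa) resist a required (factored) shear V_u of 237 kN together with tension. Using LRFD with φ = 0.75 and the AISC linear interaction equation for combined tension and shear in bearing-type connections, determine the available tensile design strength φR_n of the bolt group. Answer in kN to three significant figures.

294 kN

A_b = π·24²/4 = 452.4 mm²; f_rv = 237 × 1000 / (2 × 452.4) = 261.9 MPa.
F'_nt = 1.3 F_nt − (F_nt / φF_nv) f_rv = 1.3·780 − (780/(0.75·469))·261.9 = 433.1 MPa, capped at F_nt → F'_nt = 433.1 MPa.
R_n = F'_nt · A_b · n = 433.1 × 452.4 × 2 / 1000 = 391.9 kN.
Design strength φR_n = 0.75 × 391.9 = 294 kN.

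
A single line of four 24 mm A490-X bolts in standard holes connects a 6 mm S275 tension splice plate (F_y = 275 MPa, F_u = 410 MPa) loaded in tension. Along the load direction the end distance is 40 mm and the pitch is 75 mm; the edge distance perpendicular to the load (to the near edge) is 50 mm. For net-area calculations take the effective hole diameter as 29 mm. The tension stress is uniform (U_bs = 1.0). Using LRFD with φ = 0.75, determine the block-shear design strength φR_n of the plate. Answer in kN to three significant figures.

246 kN

Shear plane L_v = 40 + 3·75 = 265 mm; A_gv = 265 × 6 = 1590 mm².
A_nv = (265 − 3.5·29) × 6 = 981 mm².
A_nt = (50 − 0.5·29) × 6 = 213 mm².
0.6 F_u A_nv = 241.3 kN; 0.6 F_y A_gv = 262.4 kN → shear rupture governs the shear term.
R_n = 241.3 + 1.0 × 410 × 213 / 1000 = 328.7 kN.
Design strength φR_n = 0.75 × 328.7 = 246 kN.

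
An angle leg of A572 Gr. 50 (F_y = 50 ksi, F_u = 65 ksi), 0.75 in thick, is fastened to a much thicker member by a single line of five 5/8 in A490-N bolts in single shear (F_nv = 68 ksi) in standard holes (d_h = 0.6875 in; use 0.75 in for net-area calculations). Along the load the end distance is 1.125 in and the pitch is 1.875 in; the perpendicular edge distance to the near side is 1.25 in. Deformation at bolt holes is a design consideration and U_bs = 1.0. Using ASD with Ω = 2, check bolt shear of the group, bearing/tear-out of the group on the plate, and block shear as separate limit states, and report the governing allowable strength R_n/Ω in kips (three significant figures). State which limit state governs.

52.2 kips (bolt shear governs)

Bolt shear: A_b = π·0.625²/4 = 0.3068 in²; R_n = 68 × 0.3068 × 5 × 1 = 104.3 kips → 104.3 / 2 = 52.2 kips.
Bearing: edge l_c = 0.7812, r_n = 45.7 kips; interior l_c = 1.188, r_n = 69.47 kips; R_n = 45.7 + 4·69.47 = 323.6 kips → 162 kips.
Block shear: A_gv = 6.469, A_nv = 3.938, A_nt = 0.6562 in²; R_n = min(0.6F_uA_nv, 0.6F_yA_gv) + U_bs·F_u·A_nt = 196.2 kips → 98.1 kips.
Bolt shear governs: 52.2 kips.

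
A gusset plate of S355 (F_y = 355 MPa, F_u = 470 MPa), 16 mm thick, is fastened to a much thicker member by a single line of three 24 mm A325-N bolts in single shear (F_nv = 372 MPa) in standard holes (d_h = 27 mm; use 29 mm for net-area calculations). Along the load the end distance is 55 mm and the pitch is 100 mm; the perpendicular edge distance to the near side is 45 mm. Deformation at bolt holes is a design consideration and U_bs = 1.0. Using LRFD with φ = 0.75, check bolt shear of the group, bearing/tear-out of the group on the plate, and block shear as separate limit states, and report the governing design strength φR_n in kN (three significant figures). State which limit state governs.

Bolt shear: A_b = π·24²/4 = 452.4 mm²; R_n = 372 × 452.4 × 3 × 1 / 1000 = 504.9 kN → 0.75 × 504.9 = 379 kN.
Bearing: edge l_c = 41.5, r_n = 374.5 kN; interior l_c = 73, r_n = 433.2 kN; R_n = 374.5 + 2·433.2 = 1241 kN → 931 kN.
Block shear: A_gv = 4080, A_nv = 2920, A_nt = 488 mm²; R_n = min(0.6F_uA_nv, 0.6F_yA_gv) + U_bs·F_u·A_nt = 1053 kN → 790 kN.
Bolt shear governs: 379 kN.

379 kN (bolt shear governs)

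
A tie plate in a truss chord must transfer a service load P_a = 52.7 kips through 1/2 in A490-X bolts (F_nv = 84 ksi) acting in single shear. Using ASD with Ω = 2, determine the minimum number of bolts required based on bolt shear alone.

7 bolts

A_b = π·0.5²/4 = 0.1963 in².
Per-bolt allowable strength R_n/Ω = 84 × 0.1963 × 1 / 2 = 8.247 kips.
n ≥ 52.7 / 8.247 = 6.39 → use 7 bolts.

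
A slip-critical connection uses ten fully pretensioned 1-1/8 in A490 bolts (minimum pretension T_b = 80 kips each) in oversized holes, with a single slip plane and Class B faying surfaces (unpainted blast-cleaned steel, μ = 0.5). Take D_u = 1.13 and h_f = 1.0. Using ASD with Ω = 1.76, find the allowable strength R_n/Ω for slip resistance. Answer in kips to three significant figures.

257 kips

R_n = μ · D_u · h_f · T_b · n_s · n_b = 0.5 × 1.13 × 1.0 × 80 × 1 × 10 = 452 kips.
Allowable strength R_n/Ω = 452 / 1.76 = 257 kips.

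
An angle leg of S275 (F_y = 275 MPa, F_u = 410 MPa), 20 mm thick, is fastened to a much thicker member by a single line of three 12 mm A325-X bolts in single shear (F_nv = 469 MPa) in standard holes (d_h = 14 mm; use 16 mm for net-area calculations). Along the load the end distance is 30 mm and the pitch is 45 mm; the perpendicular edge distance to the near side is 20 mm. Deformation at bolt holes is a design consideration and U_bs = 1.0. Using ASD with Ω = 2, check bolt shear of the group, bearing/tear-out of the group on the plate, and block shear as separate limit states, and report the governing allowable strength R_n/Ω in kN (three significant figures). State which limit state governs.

Bolt shear: A_b = π·12²/4 = 113.1 mm²; R_n = 469 × 113.1 × 3 × 1 / 1000 = 159.1 kN → 159.1 / 2 = 79.6 kN.
Bearing: edge l_c = 23, r_n = 226.3 kN; interior l_c = 31, r_n = 236.2 kN; R_n = 226.3 + 2·236.2 = 698.6 kN → 349 kN.
Block shear: A_gv = 2400, A_nv = 1600, A_nt = 240 mm²; R_n = min(0.6F_uA_nv, 0.6F_yA_gv) + U_bs·F_u·A_nt = 492 kN → 246 kN.
Bolt shear governs: 79.6 kN.

79.6 kN (bolt shear governs)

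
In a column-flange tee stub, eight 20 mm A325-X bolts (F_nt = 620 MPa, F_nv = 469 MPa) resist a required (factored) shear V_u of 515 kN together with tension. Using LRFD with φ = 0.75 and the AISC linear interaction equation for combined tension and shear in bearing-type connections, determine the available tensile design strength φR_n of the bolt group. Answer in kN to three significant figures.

A_b = π·20²/4 = 314.2 mm²; f_rv = 515 × 1000 / (8 × 314.2) = 204.9 MPa.
F'_nt = 1.3 F_nt − (F_nt / φF_nv) f_rv = 1.3·620 − (620/(0.75·469))·204.9 = 444.8 MPa, capped at F_nt → F'_nt = 444.8 MPa.
R_n = F'_nt · A_b · n = 444.8 × 314.2 × 8 / 1000 = 1118 kN.
Design strength φR_n = 0.75 × 1118 = 838 kN.

838 kN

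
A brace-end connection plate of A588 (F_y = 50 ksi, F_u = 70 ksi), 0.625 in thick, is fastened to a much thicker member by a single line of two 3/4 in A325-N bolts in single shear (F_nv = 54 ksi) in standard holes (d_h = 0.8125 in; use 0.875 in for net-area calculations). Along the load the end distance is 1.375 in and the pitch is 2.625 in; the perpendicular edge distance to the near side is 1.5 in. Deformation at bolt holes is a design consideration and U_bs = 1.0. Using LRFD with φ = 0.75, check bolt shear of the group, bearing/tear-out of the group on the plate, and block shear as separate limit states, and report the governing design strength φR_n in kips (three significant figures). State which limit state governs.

35.8 kips (bolt shear governs)

Bolt shear: A_b = π·0.75²/4 = 0.4418 in²; R_n = 54 × 0.4418 × 2 × 1 = 47.71 kips → 0.75 × 47.71 = 35.8 kips.
Bearing: edge l_c = 0.9688, r_n = 50.86 kips; interior l_c = 1.812, r_n = 78.75 kips; R_n = 50.86 + 1·78.75 = 129.6 kips → 97.2 kips.
Block shear: A_gv = 2.5, A_nv = 1.68, A_nt = 0.6641 in²; R_n = min(0.6F_uA_nv, 0.6F_yA_gv) + U_bs·F_u·A_nt = 117 kips → 87.8 kips.
Bolt shear governs: 35.8 kips.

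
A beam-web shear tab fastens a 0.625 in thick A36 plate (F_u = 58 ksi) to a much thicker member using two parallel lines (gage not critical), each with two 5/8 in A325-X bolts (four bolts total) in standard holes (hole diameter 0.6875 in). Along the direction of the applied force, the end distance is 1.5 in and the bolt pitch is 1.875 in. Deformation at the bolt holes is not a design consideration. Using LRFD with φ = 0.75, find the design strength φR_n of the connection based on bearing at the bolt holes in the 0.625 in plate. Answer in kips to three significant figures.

Per bolt r_n = 1.5 l_c t F_u ≤ 3.0 d t F_u; upper limit = 3.0 × 0.625 × 0.625 × 58 = 67.97 kips.
Edge bolt: l_c = 1.5 − 0.6875/2 = 1.156 in → 1.5 × 1.156 × 0.625 × 58 = 62.87 → r_n = 62.87 kips.
Interior bolts: l_c = 1.875 − 0.6875 = 1.188 in → 1.5 × 1.188 × 0.625 × 58 = 64.57 → r_n = 64.57 kips.
R_n = 2 × 62.87 + 2 × 64.57 = 254.9 kips.
Design strength φR_n = 0.75 × 254.9 = 191 kips.

191 kips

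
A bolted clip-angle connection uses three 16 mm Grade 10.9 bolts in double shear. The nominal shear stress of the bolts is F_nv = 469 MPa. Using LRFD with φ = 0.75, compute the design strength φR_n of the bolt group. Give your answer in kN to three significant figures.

424 kN

A_b = π × 16² / 4 = 201.1 mm².
R_n = F_nv · A_b · n · n_s = 469 × 201.1 × 3 × 2 / 1000 = 565.8 kN.
Design strength φR_n = 0.75 × 565.8 = 424 kN.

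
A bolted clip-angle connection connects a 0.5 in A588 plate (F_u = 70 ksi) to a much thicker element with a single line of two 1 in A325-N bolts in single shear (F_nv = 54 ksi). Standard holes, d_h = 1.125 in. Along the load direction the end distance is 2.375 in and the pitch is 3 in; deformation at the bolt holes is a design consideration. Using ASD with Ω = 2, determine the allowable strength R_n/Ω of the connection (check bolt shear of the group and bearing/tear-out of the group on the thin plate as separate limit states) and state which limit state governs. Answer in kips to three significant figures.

Bolt shear: A_b = π·1²/4 = 0.7854 in²; R_n = 54 × 0.7854 × 2 × 1 = 84.82 kips → 84.82 / 2 = 42.4 kips.
Bearing (1.2 l_c t F_u ≤ 2.4 d t F_u): upper limit = 2.4·1·0.5·70 = 84 kips.
  Edge l_c = 2.375 − 1.125/2 = 1.812 → r_n = 76.12 kips; interior l_c = 3 − 1.125 = 1.875 → r_n = 78.75 kips.
  R_n,bearing = 1·76.12 + 1·78.75 = 154.9 kips → 154.9 / 2 = 77.4 kips.
Bolt shear governs: 42.4 kips.

42.4 kips (bolt shear governs)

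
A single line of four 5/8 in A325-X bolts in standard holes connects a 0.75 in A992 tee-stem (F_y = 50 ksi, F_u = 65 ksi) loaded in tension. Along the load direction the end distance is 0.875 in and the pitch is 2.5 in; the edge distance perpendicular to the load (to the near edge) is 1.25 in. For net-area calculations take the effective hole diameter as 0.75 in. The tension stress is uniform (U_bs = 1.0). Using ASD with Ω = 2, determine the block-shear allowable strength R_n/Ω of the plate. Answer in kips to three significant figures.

Shear plane L_v = 0.875 + 3·2.5 = 8.375 in; A_gv = 8.375 × 0.75 = 6.281 in².
A_nv = (8.375 − 3.5·0.75) × 0.75 = 4.312 in².
A_nt = (1.25 − 0.5·0.75) × 0.75 = 0.6562 in².
0.6 F_u A_nv = 168.2 kips; 0.6 F_y A_gv = 188.4 kips → shear rupture governs the shear term.
R_n = 168.2 + 1.0 × 65 × 0.6562 = 210.8 kips.
Allowable strength R_n/Ω = 210.8 / 2 = 105 kips.

105 kips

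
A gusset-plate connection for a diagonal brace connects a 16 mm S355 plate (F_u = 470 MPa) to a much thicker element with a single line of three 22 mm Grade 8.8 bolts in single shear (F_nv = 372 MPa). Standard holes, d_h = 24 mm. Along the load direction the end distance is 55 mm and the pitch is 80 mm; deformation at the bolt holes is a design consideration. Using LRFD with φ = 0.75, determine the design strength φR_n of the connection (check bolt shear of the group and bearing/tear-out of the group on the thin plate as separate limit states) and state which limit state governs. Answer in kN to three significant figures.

318 kN (bolt shear governs)

Bolt shear: A_b = π·22²/4 = 380.1 mm²; R_n = 372 × 380.1 × 3 × 1 / 1000 = 424.2 kN → 0.75 × 424.2 = 318 kN.
Bearing (1.2 l_c t F_u ≤ 2.4 d t F_u): upper limit = 2.4·22·16·470 / 1000 = 397.1 kN.
  Edge l_c = 55 − 24/2 = 43 → r_n = 388 kN; interior l_c = 80 − 24 = 56 → r_n = 397.1 kN.
  R_n,bearing = 1·388 + 2·397.1 = 1182 kN → 0.75 × 1182 = 887 kN.
Bolt shear governs: 318 kN.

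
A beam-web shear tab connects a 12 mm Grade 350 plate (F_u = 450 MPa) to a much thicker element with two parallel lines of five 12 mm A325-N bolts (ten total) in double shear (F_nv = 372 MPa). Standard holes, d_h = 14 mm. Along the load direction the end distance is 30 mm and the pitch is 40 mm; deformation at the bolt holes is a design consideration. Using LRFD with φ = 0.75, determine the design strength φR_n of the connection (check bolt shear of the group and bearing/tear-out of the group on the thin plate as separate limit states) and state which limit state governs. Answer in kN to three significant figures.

631 kN (bolt shear governs)

Bolt shear: A_b = π·12²/4 = 113.1 mm²; R_n = 372 × 113.1 × 10 × 2 / 1000 = 841.4 kN → 0.75 × 841.4 = 631 kN.
Bearing (1.2 l_c t F_u ≤ 2.4 d t F_u): upper limit = 2.4·12·12·450 / 1000 = 155.5 kN.
  Edge l_c = 30 − 14/2 = 23 → r_n = 149 kN; interior l_c = 40 − 14 = 26 → r_n = 155.5 kN.
  R_n,bearing = 2·149 + 8·155.5 = 1542 kN → 0.75 × 1542 = 1160 kN.
Bolt shear governs: 631 kN.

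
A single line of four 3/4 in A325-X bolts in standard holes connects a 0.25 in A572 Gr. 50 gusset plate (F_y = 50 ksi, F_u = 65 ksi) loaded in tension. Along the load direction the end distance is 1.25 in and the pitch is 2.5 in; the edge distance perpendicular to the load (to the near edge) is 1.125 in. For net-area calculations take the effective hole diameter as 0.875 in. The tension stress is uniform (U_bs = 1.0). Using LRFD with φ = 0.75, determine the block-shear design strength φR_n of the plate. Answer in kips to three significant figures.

50 kips

Shear plane L_v = 1.25 + 3·2.5 = 8.75 in; A_gv = 8.75 × 0.25 = 2.188 in².
A_nv = (8.75 − 3.5·0.875) × 0.25 = 1.422 in².
A_nt = (1.125 − 0.5·0.875) × 0.25 = 0.1719 in².
0.6 F_u A_nv = 55.45 kips; 0.6 F_y A_gv = 65.62 kips → shear rupture governs the shear term.
R_n = 55.45 + 1.0 × 65 × 0.1719 = 66.62 kips.
Design strength φR_n = 0.75 × 66.62 = 50 kips.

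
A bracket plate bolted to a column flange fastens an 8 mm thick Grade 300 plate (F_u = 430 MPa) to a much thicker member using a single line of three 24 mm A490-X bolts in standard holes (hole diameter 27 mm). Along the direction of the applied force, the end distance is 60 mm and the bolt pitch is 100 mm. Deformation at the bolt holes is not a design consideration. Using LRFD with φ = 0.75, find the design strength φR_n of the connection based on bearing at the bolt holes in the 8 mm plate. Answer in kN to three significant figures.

Per bolt r_n = 1.5 l_c t F_u ≤ 3.0 d t F_u; upper limit = 3.0 × 24 × 8 × 430 / 1000 = 247.7 kN.
Edge bolt: l_c = 60 − 27/2 = 46.5 mm → 1.5 × 46.5 × 8 × 430 / 1000 = 239.9 → r_n = 239.9 kN.
Interior bolts: l_c = 100 − 27 = 73 mm → 1.5 × 73 × 8 × 430 / 1000 = 376.7 → r_n = 247.7 kN.
R_n = 1 × 239.9 + 2 × 247.7 = 735.3 kN.
Design strength φR_n = 0.75 × 735.3 = 551 kN.

551 kN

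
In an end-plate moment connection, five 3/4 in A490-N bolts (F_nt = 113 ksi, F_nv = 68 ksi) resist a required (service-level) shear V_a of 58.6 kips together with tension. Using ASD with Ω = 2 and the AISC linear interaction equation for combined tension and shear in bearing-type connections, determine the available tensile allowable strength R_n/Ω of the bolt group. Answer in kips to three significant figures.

A_b = π·0.75²/4 = 0.4418 in²; f_rv = 58.6 / (5 × 0.4418) = 26.53 ksi.
F'_nt = 1.3 F_nt − (Ω F_nt / F_nv) f_rv = 1.3·113 − (2·113/68)·26.53 = 58.73 ksi, capped at F_nt → F'_nt = 58.73 ksi.
R_n = F'_nt · A_b · n = 58.73 × 0.4418 × 5 = 129.7 kips.
Allowable strength R_n/Ω = 129.7 / 2 = 64.9 kips.

64.9 kips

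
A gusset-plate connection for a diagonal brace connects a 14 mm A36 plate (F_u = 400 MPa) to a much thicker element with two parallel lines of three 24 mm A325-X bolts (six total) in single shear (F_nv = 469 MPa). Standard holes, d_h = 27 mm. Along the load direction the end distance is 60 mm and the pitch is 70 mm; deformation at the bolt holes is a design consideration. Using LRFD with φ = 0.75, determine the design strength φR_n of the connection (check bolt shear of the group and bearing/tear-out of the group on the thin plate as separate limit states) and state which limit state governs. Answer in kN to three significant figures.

Bolt shear: A_b = π·24²/4 = 452.4 mm²; R_n = 469 × 452.4 × 6 × 1 / 1000 = 1273 kN → 0.75 × 1273 = 955 kN.
Bearing (1.2 l_c t F_u ≤ 2.4 d t F_u): upper limit = 2.4·24·14·400 / 1000 = 322.6 kN.
  Edge l_c = 60 − 27/2 = 46.5 → r_n = 312.5 kN; interior l_c = 70 − 27 = 43 → r_n = 289 kN.
  R_n,bearing = 2·312.5 + 4·289 = 1781 kN → 0.75 × 1781 = 1340 kN.
Bolt shear governs: 955 kN.

955 kN (bolt shear governs)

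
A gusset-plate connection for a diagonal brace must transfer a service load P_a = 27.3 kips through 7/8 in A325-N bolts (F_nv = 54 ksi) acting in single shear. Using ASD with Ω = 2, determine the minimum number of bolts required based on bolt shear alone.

A_b = π·0.875²/4 = 0.6013 in².
Per-bolt allowable strength R_n/Ω = 54 × 0.6013 × 1 / 2 = 16.24 kips.
n ≥ 27.3 / 16.24 = 1.681 → use 2 bolts.

2 bolts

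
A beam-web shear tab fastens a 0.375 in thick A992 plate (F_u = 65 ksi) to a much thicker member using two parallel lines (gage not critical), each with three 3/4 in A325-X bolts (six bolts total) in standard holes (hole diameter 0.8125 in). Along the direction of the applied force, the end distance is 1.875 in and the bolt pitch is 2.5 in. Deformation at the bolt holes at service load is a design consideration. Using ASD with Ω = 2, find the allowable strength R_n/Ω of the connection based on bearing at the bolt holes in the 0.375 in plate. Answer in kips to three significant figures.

131 kips

Per bolt r_n = 1.2 l_c t F_u ≤ 2.4 d t F_u; upper limit = 2.4 × 0.75 × 0.375 × 65 = 43.87 kips.
Edge bolt: l_c = 1.875 − 0.8125/2 = 1.469 in → 1.2 × 1.469 × 0.375 × 65 = 42.96 → r_n = 42.96 kips.
Interior bolts: l_c = 2.5 − 0.8125 = 1.688 in → 1.2 × 1.688 × 0.375 × 65 = 49.36 → r_n = 43.87 kips.
R_n = 2 × 42.96 + 4 × 43.87 = 261.4 kips.
Allowable strength R_n/Ω = 261.4 / 2 = 131 kips.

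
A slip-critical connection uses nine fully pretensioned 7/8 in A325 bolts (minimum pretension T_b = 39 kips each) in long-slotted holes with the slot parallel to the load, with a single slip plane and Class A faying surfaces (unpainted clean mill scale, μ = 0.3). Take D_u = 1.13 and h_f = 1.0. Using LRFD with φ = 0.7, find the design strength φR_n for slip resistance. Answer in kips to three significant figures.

R_n = μ · D_u · h_f · T_b · n_s · n_b = 0.3 × 1.13 × 1.0 × 39 × 1 × 9 = 119 kips.
Design strength φR_n = 0.7 × 119 = 83.3 kips.

83.3 kips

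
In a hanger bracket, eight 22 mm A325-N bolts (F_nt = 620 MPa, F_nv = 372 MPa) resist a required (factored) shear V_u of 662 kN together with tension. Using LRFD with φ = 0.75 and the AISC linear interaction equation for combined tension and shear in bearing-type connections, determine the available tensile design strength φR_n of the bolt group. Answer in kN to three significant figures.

735 kN

A_b = π·22²/4 = 380.1 mm²; f_rv = 662 × 1000 / (8 × 380.1) = 217.7 MPa.
F'_nt = 1.3 F_nt − (F_nt / φF_nv) f_rv = 1.3·620 − (620/(0.75·372))·217.7 = 322.3 MPa, capped at F_nt → F'_nt = 322.3 MPa.
R_n = F'_nt · A_b · n = 322.3 × 380.1 × 8 / 1000 = 980 kN.
Design strength φR_n = 0.75 × 980 = 735 kN.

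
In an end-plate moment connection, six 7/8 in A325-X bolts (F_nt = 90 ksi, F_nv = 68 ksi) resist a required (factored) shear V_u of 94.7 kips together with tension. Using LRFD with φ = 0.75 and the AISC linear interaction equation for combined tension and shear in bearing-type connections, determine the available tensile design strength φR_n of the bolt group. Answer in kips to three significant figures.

191 kips

A_b = π·0.875²/4 = 0.6013 in²; f_rv = 94.7 / (6 × 0.6013) = 26.25 ksi.
F'_nt = 1.3 F_nt − (F_nt / φF_nv) f_rv = 1.3·90 − (90/(0.75·68))·26.25 = 70.68 ksi, capped at F_nt → F'_nt = 70.68 ksi.
R_n = F'_nt · A_b · n = 70.68 × 0.6013 × 6 = 255 kips.
Design strength φR_n = 0.75 × 255 = 191 kips.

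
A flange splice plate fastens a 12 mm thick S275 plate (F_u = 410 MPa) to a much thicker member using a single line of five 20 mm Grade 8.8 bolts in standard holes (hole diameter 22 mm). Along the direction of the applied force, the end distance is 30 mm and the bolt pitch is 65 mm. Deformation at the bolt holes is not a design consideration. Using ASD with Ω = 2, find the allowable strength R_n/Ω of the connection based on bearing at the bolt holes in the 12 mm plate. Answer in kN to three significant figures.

661 kN

Per bolt r_n = 1.5 l_c t F_u ≤ 3.0 d t F_u; upper limit = 3.0 × 20 × 12 × 410 / 1000 = 295.2 kN.
Edge bolt: l_c = 30 − 22/2 = 19 mm → 1.5 × 19 × 12 × 410 / 1000 = 140.2 → r_n = 140.2 kN.
Interior bolts: l_c = 65 − 22 = 43 mm → 1.5 × 43 × 12 × 410 / 1000 = 317.3 → r_n = 295.2 kN.
R_n = 1 × 140.2 + 4 × 295.2 = 1321 kN.
Allowable strength R_n/Ω = 1321 / 2 = 661 kN.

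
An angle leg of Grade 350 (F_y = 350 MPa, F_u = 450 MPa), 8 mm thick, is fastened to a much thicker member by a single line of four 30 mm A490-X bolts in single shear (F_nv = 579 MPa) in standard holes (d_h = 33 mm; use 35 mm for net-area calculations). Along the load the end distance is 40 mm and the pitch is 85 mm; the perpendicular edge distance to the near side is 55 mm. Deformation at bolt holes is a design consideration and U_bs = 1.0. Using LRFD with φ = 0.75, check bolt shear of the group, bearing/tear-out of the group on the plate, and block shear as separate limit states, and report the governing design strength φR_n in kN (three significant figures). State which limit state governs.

Bolt shear: A_b = π·30²/4 = 706.9 mm²; R_n = 579 × 706.9 × 4 × 1 / 1000 = 1637 kN → 0.75 × 1637 = 1230 kN.
Bearing: edge l_c = 23.5, r_n = 101.5 kN; interior l_c = 52, r_n = 224.6 kN; R_n = 101.5 + 3·224.6 = 775.4 kN → 582 kN.
Block shear: A_gv = 2360, A_nv = 1380, A_nt = 300 mm²; R_n = min(0.6F_uA_nv, 0.6F_yA_gv) + U_bs·F_u·A_nt = 507.6 kN → 381 kN.
Block shear governs: 381 kN.

381 kN (block shear governs)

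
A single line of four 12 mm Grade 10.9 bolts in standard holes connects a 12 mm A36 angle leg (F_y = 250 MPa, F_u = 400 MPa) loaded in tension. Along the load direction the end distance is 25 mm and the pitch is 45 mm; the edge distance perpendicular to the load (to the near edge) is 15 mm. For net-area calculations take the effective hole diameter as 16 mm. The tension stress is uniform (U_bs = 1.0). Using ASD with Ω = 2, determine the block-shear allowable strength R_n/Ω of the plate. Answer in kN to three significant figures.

Shear plane L_v = 25 + 3·45 = 160 mm; A_gv = 160 × 12 = 1920 mm².
A_nv = (160 − 3.5·16) × 12 = 1248 mm².
A_nt = (15 − 0.5·16) × 12 = 84 mm².
0.6 F_u A_nv = 299.5 kN; 0.6 F_y A_gv = 288 kN → shear yielding governs the shear term.
R_n = 288 + 1.0 × 400 × 84 / 1000 = 321.6 kN.
Allowable strength R_n/Ω = 321.6 / 2 = 161 kN.

161 kN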